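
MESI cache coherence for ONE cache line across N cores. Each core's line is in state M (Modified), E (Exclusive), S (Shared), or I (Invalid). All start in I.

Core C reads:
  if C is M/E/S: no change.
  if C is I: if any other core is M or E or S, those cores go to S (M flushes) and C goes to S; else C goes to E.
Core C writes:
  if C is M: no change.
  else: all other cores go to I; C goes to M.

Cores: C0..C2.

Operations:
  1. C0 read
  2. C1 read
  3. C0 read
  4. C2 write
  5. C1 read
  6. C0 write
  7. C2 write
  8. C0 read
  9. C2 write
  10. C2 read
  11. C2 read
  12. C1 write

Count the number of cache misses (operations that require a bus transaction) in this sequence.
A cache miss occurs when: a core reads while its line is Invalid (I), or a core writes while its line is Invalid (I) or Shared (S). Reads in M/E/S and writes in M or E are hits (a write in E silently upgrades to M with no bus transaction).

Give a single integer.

Op 1: C0 read [C0 read from I: no other sharers -> C0=E (exclusive)] -> [E,I,I] [MISS #1: read from I]
Op 2: C1 read [C1 read from I: others=['C0=E'] -> C1=S, others downsized to S] -> [S,S,I] [MISS #2: read from I]
Op 3: C0 read [C0 read: already in S, no change] -> [S,S,I] [hit: read from S]
Op 4: C2 write [C2 write: invalidate ['C0=S', 'C1=S'] -> C2=M] -> [I,I,M] [MISS #3: write from I]
Op 5: C1 read [C1 read from I: others=['C2=M'] -> C1=S, others downsized to S] -> [I,S,S] [MISS #4: read from I]
Op 6: C0 write [C0 write: invalidate ['C1=S', 'C2=S'] -> C0=M] -> [M,I,I] [MISS #5: write from I]
Op 7: C2 write [C2 write: invalidate ['C0=M'] -> C2=M] -> [I,I,M] [MISS #6: write from I]
Op 8: C0 read [C0 read from I: others=['C2=M'] -> C0=S, others downsized to S] -> [S,I,S] [MISS #7: read from I]
Op 9: C2 write [C2 write: invalidate ['C0=S'] -> C2=M] -> [I,I,M] [MISS #8: write from S]
Op 10: C2 read [C2 read: already in M, no change] -> [I,I,M] [hit: read from M]
Op 11: C2 read [C2 read: already in M, no change] -> [I,I,M] [hit: read from M]
Op 12: C1 write [C1 write: invalidate ['C2=M'] -> C1=M] -> [I,M,I] [MISS #9: write from I]

Answer: 9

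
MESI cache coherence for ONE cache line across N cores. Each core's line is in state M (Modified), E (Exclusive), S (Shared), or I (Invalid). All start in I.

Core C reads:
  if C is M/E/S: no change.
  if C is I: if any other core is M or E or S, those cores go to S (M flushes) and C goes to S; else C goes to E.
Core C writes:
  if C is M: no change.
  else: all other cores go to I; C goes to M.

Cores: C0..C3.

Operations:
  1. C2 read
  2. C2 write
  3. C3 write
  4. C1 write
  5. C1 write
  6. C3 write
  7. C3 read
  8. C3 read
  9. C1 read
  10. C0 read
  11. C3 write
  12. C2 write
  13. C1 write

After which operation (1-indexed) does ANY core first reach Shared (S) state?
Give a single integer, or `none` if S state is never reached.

Op 1: C2 read [C2 read from I: no other sharers -> C2=E (exclusive)] -> [I,I,E,I]
Op 2: C2 write [C2 write: invalidate none -> C2=M] -> [I,I,M,I]
Op 3: C3 write [C3 write: invalidate ['C2=M'] -> C3=M] -> [I,I,I,M]
Op 4: C1 write [C1 write: invalidate ['C3=M'] -> C1=M] -> [I,M,I,I]
Op 5: C1 write [C1 write: already M (modified), no change] -> [I,M,I,I]
Op 6: C3 write [C3 write: invalidate ['C1=M'] -> C3=M] -> [I,I,I,M]
Op 7: C3 read [C3 read: already in M, no change] -> [I,I,I,M]
Op 8: C3 read [C3 read: already in M, no change] -> [I,I,I,M]
Op 9: C1 read [C1 read from I: others=['C3=M'] -> C1=S, others downsized to S] -> [I,S,I,S]
  -> First S state at op 9; remaining ops need not be traced.

Answer: 9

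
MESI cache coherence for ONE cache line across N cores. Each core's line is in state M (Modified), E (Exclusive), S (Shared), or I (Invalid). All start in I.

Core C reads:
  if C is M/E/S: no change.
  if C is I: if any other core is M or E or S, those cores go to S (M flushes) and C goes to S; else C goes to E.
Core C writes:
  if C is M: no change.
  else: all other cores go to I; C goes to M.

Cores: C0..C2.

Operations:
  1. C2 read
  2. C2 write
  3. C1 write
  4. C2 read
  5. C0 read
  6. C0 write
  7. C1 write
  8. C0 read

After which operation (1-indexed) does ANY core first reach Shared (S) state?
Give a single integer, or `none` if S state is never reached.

Op 1: C2 read [C2 read from I: no other sharers -> C2=E (exclusive)] -> [I,I,E]
Op 2: C2 write [C2 write: invalidate none -> C2=M] -> [I,I,M]
Op 3: C1 write [C1 write: invalidate ['C2=M'] -> C1=M] -> [I,M,I]
Op 4: C2 read [C2 read from I: others=['C1=M'] -> C2=S, others downsized to S] -> [I,S,S]
  -> First S state at op 4; remaining ops need not be traced.

Answer: 4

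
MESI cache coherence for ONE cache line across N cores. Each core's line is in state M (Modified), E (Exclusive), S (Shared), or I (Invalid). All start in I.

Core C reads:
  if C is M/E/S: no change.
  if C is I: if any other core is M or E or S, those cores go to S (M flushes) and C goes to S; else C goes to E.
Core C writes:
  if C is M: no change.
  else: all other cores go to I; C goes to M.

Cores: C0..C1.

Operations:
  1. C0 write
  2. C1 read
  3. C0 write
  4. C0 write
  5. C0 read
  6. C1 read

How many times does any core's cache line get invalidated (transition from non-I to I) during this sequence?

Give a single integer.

Answer: 1

Derivation:
Op 1: C0 write [C0 write: invalidate none -> C0=M] -> [M,I] (invalidations this op: 0; running total: 0)
Op 2: C1 read [C1 read from I: others=['C0=M'] -> C1=S, others downsized to S] -> [S,S] (invalidations this op: 0; running total: 0)
Op 3: C0 write [C0 write: invalidate ['C1=S'] -> C0=M] -> [M,I] (invalidations this op: 1; running total: 1)
Op 4: C0 write [C0 write: already M (modified), no change] -> [M,I] (invalidations this op: 0; running total: 1)
Op 5: C0 read [C0 read: already in M, no change] -> [M,I] (invalidations this op: 0; running total: 1)
Op 6: C1 read [C1 read from I: others=['C0=M'] -> C1=S, others downsized to S] -> [S,S] (invalidations this op: 0; running total: 1)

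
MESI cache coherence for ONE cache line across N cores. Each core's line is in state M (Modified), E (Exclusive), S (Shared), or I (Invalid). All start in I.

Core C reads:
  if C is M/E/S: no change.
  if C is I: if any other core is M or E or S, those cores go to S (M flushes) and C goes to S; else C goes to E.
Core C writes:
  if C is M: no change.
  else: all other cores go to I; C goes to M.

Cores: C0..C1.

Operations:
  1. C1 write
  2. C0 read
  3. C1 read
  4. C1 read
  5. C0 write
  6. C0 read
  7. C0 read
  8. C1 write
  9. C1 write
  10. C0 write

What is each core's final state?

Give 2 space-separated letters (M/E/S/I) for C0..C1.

Answer: M I

Derivation:
Op 1: C1 write [C1 write: invalidate none -> C1=M] -> [I,M]
Op 2: C0 read [C0 read from I: others=['C1=M'] -> C0=S, others downsized to S] -> [S,S]
Op 3: C1 read [C1 read: already in S, no change] -> [S,S]
Op 4: C1 read [C1 read: already in S, no change] -> [S,S]
Op 5: C0 write [C0 write: invalidate ['C1=S'] -> C0=M] -> [M,I]
Op 6: C0 read [C0 read: already in M, no change] -> [M,I]
Op 7: C0 read [C0 read: already in M, no change] -> [M,I]
Op 8: C1 write [C1 write: invalidate ['C0=M'] -> C1=M] -> [I,M]
Op 9: C1 write [C1 write: already M (modified), no change] -> [I,M]
Op 10: C0 write [C0 write: invalidate ['C1=M'] -> C0=M] -> [M,I]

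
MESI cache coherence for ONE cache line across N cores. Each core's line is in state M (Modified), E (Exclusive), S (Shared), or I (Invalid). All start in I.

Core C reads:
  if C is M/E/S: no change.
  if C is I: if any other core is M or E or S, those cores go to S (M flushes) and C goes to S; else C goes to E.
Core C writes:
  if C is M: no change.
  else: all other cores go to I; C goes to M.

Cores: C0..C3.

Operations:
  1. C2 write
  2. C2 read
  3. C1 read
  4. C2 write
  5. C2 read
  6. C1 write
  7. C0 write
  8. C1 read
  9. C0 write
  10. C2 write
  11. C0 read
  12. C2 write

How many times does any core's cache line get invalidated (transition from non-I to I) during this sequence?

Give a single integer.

Op 1: C2 write [C2 write: invalidate none -> C2=M] -> [I,I,M,I] (invalidations this op: 0; running total: 0)
Op 2: C2 read [C2 read: already in M, no change] -> [I,I,M,I] (invalidations this op: 0; running total: 0)
Op 3: C1 read [C1 read from I: others=['C2=M'] -> C1=S, others downsized to S] -> [I,S,S,I] (invalidations this op: 0; running total: 0)
Op 4: C2 write [C2 write: invalidate ['C1=S'] -> C2=M] -> [I,I,M,I] (invalidations this op: 1; running total: 1)
Op 5: C2 read [C2 read: already in M, no change] -> [I,I,M,I] (invalidations this op: 0; running total: 1)
Op 6: C1 write [C1 write: invalidate ['C2=M'] -> C1=M] -> [I,M,I,I] (invalidations this op: 1; running total: 2)
Op 7: C0 write [C0 write: invalidate ['C1=M'] -> C0=M] -> [M,I,I,I] (invalidations this op: 1; running total: 3)
Op 8: C1 read [C1 read from I: others=['C0=M'] -> C1=S, others downsized to S] -> [S,S,I,I] (invalidations this op: 0; running total: 3)
Op 9: C0 write [C0 write: invalidate ['C1=S'] -> C0=M] -> [M,I,I,I] (invalidations this op: 1; running total: 4)
Op 10: C2 write [C2 write: invalidate ['C0=M'] -> C2=M] -> [I,I,M,I] (invalidations this op: 1; running total: 5)
Op 11: C0 read [C0 read from I: others=['C2=M'] -> C0=S, others downsized to S] -> [S,I,S,I] (invalidations this op: 0; running total: 5)
Op 12: C2 write [C2 write: invalidate ['C0=S'] -> C2=M] -> [I,I,M,I] (invalidations this op: 1; running total: 6)

Answer: 6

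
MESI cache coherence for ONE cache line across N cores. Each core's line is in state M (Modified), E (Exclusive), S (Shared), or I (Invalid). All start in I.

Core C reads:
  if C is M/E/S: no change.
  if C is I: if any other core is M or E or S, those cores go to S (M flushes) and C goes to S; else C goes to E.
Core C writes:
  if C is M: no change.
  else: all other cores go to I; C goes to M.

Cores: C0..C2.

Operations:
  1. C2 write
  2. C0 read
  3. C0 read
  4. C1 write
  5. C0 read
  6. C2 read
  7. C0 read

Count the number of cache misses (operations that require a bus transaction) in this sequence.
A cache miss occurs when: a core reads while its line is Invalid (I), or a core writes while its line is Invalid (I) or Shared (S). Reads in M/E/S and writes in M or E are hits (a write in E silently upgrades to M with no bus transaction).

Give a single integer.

Answer: 5

Derivation:
Op 1: C2 write [C2 write: invalidate none -> C2=M] -> [I,I,M] [MISS #1: write from I]
Op 2: C0 read [C0 read from I: others=['C2=M'] -> C0=S, others downsized to S] -> [S,I,S] [MISS #2: read from I]
Op 3: C0 read [C0 read: already in S, no change] -> [S,I,S] [hit: read from S]
Op 4: C1 write [C1 write: invalidate ['C0=S', 'C2=S'] -> C1=M] -> [I,M,I] [MISS #3: write from I]
Op 5: C0 read [C0 read from I: others=['C1=M'] -> C0=S, others downsized to S] -> [S,S,I] [MISS #4: read from I]
Op 6: C2 read [C2 read from I: others=['C0=S', 'C1=S'] -> C2=S, others downsized to S] -> [S,S,S] [MISS #5: read from I]
Op 7: C0 read [C0 read: already in S, no change] -> [S,S,S] [hit: read from S]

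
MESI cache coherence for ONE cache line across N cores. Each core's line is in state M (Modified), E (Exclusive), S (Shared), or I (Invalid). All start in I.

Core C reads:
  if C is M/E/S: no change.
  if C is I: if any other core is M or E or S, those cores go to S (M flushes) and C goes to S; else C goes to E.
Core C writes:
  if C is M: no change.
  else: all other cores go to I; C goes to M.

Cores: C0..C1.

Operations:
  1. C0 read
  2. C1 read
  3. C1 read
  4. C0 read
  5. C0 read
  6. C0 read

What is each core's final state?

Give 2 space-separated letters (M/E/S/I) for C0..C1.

Op 1: C0 read [C0 read from I: no other sharers -> C0=E (exclusive)] -> [E,I]
Op 2: C1 read [C1 read from I: others=['C0=E'] -> C1=S, others downsized to S] -> [S,S]
Op 3: C1 read [C1 read: already in S, no change] -> [S,S]
Op 4: C0 read [C0 read: already in S, no change] -> [S,S]
Op 5: C0 read [C0 read: already in S, no change] -> [S,S]
Op 6: C0 read [C0 read: already in S, no change] -> [S,S]

Answer: S S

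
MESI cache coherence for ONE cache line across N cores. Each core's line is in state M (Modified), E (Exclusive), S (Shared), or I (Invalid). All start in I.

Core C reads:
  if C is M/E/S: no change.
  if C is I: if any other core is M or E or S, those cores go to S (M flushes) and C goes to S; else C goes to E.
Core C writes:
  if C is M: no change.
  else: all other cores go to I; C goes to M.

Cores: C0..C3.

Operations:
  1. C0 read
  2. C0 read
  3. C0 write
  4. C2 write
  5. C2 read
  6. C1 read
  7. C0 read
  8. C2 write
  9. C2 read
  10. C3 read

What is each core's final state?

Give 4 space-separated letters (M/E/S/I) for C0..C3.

Answer: I I S S

Derivation:
Op 1: C0 read [C0 read from I: no other sharers -> C0=E (exclusive)] -> [E,I,I,I]
Op 2: C0 read [C0 read: already in E, no change] -> [E,I,I,I]
Op 3: C0 write [C0 write: invalidate none -> C0=M] -> [M,I,I,I]
Op 4: C2 write [C2 write: invalidate ['C0=M'] -> C2=M] -> [I,I,M,I]
Op 5: C2 read [C2 read: already in M, no change] -> [I,I,M,I]
Op 6: C1 read [C1 read from I: others=['C2=M'] -> C1=S, others downsized to S] -> [I,S,S,I]
Op 7: C0 read [C0 read from I: others=['C1=S', 'C2=S'] -> C0=S, others downsized to S] -> [S,S,S,I]
Op 8: C2 write [C2 write: invalidate ['C0=S', 'C1=S'] -> C2=M] -> [I,I,M,I]
Op 9: C2 read [C2 read: already in M, no change] -> [I,I,M,I]
Op 10: C3 read [C3 read from I: others=['C2=M'] -> C3=S, others downsized to S] -> [I,I,S,S]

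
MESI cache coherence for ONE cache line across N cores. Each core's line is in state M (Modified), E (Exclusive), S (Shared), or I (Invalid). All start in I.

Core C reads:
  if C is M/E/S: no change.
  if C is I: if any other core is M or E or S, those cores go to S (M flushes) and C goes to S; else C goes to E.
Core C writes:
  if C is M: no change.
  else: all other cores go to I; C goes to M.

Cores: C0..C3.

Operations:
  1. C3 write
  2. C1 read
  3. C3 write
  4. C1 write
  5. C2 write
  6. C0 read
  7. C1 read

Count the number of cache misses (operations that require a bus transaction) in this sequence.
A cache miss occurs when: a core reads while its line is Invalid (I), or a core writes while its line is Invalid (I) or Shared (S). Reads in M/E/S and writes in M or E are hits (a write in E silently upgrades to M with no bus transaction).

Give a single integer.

Answer: 7

Derivation:
Op 1: C3 write [C3 write: invalidate none -> C3=M] -> [I,I,I,M] [MISS #1: write from I]
Op 2: C1 read [C1 read from I: others=['C3=M'] -> C1=S, others downsized to S] -> [I,S,I,S] [MISS #2: read from I]
Op 3: C3 write [C3 write: invalidate ['C1=S'] -> C3=M] -> [I,I,I,M] [MISS #3: write from S]
Op 4: C1 write [C1 write: invalidate ['C3=M'] -> C1=M] -> [I,M,I,I] [MISS #4: write from I]
Op 5: C2 write [C2 write: invalidate ['C1=M'] -> C2=M] -> [I,I,M,I] [MISS #5: write from I]
Op 6: C0 read [C0 read from I: others=['C2=M'] -> C0=S, others downsized to S] -> [S,I,S,I] [MISS #6: read from I]
Op 7: C1 read [C1 read from I: others=['C0=S', 'C2=S'] -> C1=S, others downsized to S] -> [S,S,S,I] [MISS #7: read from I]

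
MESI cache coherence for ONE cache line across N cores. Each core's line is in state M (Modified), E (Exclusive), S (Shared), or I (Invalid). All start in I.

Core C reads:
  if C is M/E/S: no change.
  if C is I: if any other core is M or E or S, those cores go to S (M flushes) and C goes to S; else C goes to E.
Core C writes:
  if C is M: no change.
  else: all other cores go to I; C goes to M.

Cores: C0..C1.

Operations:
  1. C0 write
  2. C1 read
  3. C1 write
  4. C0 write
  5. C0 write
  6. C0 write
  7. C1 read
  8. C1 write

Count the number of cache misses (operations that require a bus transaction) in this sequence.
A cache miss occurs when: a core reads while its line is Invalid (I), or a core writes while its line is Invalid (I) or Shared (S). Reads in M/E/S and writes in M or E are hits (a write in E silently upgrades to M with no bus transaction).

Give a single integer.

Op 1: C0 write [C0 write: invalidate none -> C0=M] -> [M,I] [MISS #1: write from I]
Op 2: C1 read [C1 read from I: others=['C0=M'] -> C1=S, others downsized to S] -> [S,S] [MISS #2: read from I]
Op 3: C1 write [C1 write: invalidate ['C0=S'] -> C1=M] -> [I,M] [MISS #3: write from S]
Op 4: C0 write [C0 write: invalidate ['C1=M'] -> C0=M] -> [M,I] [MISS #4: write from I]
Op 5: C0 write [C0 write: already M (modified), no change] -> [M,I] [hit: write from M]
Op 6: C0 write [C0 write: already M (modified), no change] -> [M,I] [hit: write from M]
Op 7: C1 read [C1 read from I: others=['C0=M'] -> C1=S, others downsized to S] -> [S,S] [MISS #5: read from I]
Op 8: C1 write [C1 write: invalidate ['C0=S'] -> C1=M] -> [I,M] [MISS #6: write from S]

Answer: 6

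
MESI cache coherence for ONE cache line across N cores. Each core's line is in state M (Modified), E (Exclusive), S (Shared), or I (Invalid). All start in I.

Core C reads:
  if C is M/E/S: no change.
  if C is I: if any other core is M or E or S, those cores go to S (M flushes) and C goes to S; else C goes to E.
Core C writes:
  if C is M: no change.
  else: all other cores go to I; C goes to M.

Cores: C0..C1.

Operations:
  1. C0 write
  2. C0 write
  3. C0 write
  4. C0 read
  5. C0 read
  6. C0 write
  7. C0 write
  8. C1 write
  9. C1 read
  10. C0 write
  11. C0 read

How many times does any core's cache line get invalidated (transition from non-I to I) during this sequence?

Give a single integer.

Answer: 2

Derivation:
Op 1: C0 write [C0 write: invalidate none -> C0=M] -> [M,I] (invalidations this op: 0; running total: 0)
Op 2: C0 write [C0 write: already M (modified), no change] -> [M,I] (invalidations this op: 0; running total: 0)
Op 3: C0 write [C0 write: already M (modified), no change] -> [M,I] (invalidations this op: 0; running total: 0)
Op 4: C0 read [C0 read: already in M, no change] -> [M,I] (invalidations this op: 0; running total: 0)
Op 5: C0 read [C0 read: already in M, no change] -> [M,I] (invalidations this op: 0; running total: 0)
Op 6: C0 write [C0 write: already M (modified), no change] -> [M,I] (invalidations this op: 0; running total: 0)
Op 7: C0 write [C0 write: already M (modified), no change] -> [M,I] (invalidations this op: 0; running total: 0)
Op 8: C1 write [C1 write: invalidate ['C0=M'] -> C1=M] -> [I,M] (invalidations this op: 1; running total: 1)
Op 9: C1 read [C1 read: already in M, no change] -> [I,M] (invalidations this op: 0; running total: 1)
Op 10: C0 write [C0 write: invalidate ['C1=M'] -> C0=M] -> [M,I] (invalidations this op: 1; running total: 2)
Op 11: C0 read [C0 read: already in M, no change] -> [M,I] (invalidations this op: 0; running total: 2)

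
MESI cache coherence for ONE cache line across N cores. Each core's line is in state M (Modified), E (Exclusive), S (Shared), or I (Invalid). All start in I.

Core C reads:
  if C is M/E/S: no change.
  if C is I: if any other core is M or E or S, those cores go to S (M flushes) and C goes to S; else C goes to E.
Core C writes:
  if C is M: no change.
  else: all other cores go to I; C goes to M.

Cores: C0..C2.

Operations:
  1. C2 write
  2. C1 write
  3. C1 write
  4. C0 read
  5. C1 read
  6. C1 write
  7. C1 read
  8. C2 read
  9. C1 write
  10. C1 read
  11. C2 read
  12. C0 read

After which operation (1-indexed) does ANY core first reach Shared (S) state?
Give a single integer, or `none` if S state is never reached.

Op 1: C2 write [C2 write: invalidate none -> C2=M] -> [I,I,M]
Op 2: C1 write [C1 write: invalidate ['C2=M'] -> C1=M] -> [I,M,I]
Op 3: C1 write [C1 write: already M (modified), no change] -> [I,M,I]
Op 4: C0 read [C0 read from I: others=['C1=M'] -> C0=S, others downsized to S] -> [S,S,I]
  -> First S state at op 4; remaining ops need not be traced.

Answer: 4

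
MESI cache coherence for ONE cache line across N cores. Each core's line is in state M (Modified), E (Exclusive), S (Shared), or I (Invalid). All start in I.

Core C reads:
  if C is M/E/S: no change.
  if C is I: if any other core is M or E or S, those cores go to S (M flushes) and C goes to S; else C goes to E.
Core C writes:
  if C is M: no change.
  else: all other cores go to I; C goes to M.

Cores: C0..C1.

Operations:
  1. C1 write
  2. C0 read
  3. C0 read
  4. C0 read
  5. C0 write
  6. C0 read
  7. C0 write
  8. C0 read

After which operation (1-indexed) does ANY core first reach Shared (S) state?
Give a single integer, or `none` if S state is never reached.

Op 1: C1 write [C1 write: invalidate none -> C1=M] -> [I,M]
Op 2: C0 read [C0 read from I: others=['C1=M'] -> C0=S, others downsized to S] -> [S,S]
  -> First S state at op 2; remaining ops need not be traced.

Answer: 2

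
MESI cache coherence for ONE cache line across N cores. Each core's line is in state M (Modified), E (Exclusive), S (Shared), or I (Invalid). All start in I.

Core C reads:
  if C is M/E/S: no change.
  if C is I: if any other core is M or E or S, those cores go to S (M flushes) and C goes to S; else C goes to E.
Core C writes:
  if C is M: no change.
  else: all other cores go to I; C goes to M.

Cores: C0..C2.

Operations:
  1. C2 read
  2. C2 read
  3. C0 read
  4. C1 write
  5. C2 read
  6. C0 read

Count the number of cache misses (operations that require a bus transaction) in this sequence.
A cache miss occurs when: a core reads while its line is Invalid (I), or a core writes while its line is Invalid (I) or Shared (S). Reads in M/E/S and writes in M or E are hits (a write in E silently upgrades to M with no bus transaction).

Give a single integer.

Answer: 5

Derivation:
Op 1: C2 read [C2 read from I: no other sharers -> C2=E (exclusive)] -> [I,I,E] [MISS #1: read from I]
Op 2: C2 read [C2 read: already in E, no change] -> [I,I,E] [hit: read from E]
Op 3: C0 read [C0 read from I: others=['C2=E'] -> C0=S, others downsized to S] -> [S,I,S] [MISS #2: read from I]
Op 4: C1 write [C1 write: invalidate ['C0=S', 'C2=S'] -> C1=M] -> [I,M,I] [MISS #3: write from I]
Op 5: C2 read [C2 read from I: others=['C1=M'] -> C2=S, others downsized to S] -> [I,S,S] [MISS #4: read from I]
Op 6: C0 read [C0 read from I: others=['C1=S', 'C2=S'] -> C0=S, others downsized to S] -> [S,S,S] [MISS #5: read from I]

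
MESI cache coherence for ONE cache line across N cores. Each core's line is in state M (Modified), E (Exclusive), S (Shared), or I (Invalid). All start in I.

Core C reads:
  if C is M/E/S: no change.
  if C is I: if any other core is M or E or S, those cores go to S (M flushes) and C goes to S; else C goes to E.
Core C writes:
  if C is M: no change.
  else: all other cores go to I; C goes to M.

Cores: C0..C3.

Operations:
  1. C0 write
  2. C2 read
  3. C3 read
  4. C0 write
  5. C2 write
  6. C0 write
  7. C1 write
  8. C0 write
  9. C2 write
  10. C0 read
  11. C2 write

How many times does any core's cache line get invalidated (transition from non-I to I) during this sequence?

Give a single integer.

Op 1: C0 write [C0 write: invalidate none -> C0=M] -> [M,I,I,I] (invalidations this op: 0; running total: 0)
Op 2: C2 read [C2 read from I: others=['C0=M'] -> C2=S, others downsized to S] -> [S,I,S,I] (invalidations this op: 0; running total: 0)
Op 3: C3 read [C3 read from I: others=['C0=S', 'C2=S'] -> C3=S, others downsized to S] -> [S,I,S,S] (invalidations this op: 0; running total: 0)
Op 4: C0 write [C0 write: invalidate ['C2=S', 'C3=S'] -> C0=M] -> [M,I,I,I] (invalidations this op: 2; running total: 2)
Op 5: C2 write [C2 write: invalidate ['C0=M'] -> C2=M] -> [I,I,M,I] (invalidations this op: 1; running total: 3)
Op 6: C0 write [C0 write: invalidate ['C2=M'] -> C0=M] -> [M,I,I,I] (invalidations this op: 1; running total: 4)
Op 7: C1 write [C1 write: invalidate ['C0=M'] -> C1=M] -> [I,M,I,I] (invalidations this op: 1; running total: 5)
Op 8: C0 write [C0 write: invalidate ['C1=M'] -> C0=M] -> [M,I,I,I] (invalidations this op: 1; running total: 6)
Op 9: C2 write [C2 write: invalidate ['C0=M'] -> C2=M] -> [I,I,M,I] (invalidations this op: 1; running total: 7)
Op 10: C0 read [C0 read from I: others=['C2=M'] -> C0=S, others downsized to S] -> [S,I,S,I] (invalidations this op: 0; running total: 7)
Op 11: C2 write [C2 write: invalidate ['C0=S'] -> C2=M] -> [I,I,M,I] (invalidations this op: 1; running total: 8)

Answer: 8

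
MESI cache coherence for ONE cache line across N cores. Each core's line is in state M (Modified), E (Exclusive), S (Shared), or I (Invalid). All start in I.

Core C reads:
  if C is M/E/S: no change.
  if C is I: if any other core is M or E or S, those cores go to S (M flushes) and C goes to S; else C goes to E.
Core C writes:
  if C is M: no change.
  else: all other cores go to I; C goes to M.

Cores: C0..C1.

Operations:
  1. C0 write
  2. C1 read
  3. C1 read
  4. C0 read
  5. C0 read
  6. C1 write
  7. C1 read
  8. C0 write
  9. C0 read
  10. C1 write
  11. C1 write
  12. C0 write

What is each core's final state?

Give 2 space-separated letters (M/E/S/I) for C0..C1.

Op 1: C0 write [C0 write: invalidate none -> C0=M] -> [M,I]
Op 2: C1 read [C1 read from I: others=['C0=M'] -> C1=S, others downsized to S] -> [S,S]
Op 3: C1 read [C1 read: already in S, no change] -> [S,S]
Op 4: C0 read [C0 read: already in S, no change] -> [S,S]
Op 5: C0 read [C0 read: already in S, no change] -> [S,S]
Op 6: C1 write [C1 write: invalidate ['C0=S'] -> C1=M] -> [I,M]
Op 7: C1 read [C1 read: already in M, no change] -> [I,M]
Op 8: C0 write [C0 write: invalidate ['C1=M'] -> C0=M] -> [M,I]
Op 9: C0 read [C0 read: already in M, no change] -> [M,I]
Op 10: C1 write [C1 write: invalidate ['C0=M'] -> C1=M] -> [I,M]
Op 11: C1 write [C1 write: already M (modified), no change] -> [I,M]
Op 12: C0 write [C0 write: invalidate ['C1=M'] -> C0=M] -> [M,I]

Answer: M I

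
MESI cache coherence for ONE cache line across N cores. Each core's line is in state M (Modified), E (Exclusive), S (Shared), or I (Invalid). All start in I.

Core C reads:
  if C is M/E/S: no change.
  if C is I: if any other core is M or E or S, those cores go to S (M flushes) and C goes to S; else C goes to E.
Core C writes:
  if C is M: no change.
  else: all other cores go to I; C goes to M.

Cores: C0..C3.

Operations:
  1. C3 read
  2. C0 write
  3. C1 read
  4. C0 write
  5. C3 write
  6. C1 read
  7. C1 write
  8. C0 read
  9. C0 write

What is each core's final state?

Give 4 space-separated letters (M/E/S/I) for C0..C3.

Op 1: C3 read [C3 read from I: no other sharers -> C3=E (exclusive)] -> [I,I,I,E]
Op 2: C0 write [C0 write: invalidate ['C3=E'] -> C0=M] -> [M,I,I,I]
Op 3: C1 read [C1 read from I: others=['C0=M'] -> C1=S, others downsized to S] -> [S,S,I,I]
Op 4: C0 write [C0 write: invalidate ['C1=S'] -> C0=M] -> [M,I,I,I]
Op 5: C3 write [C3 write: invalidate ['C0=M'] -> C3=M] -> [I,I,I,M]
Op 6: C1 read [C1 read from I: others=['C3=M'] -> C1=S, others downsized to S] -> [I,S,I,S]
Op 7: C1 write [C1 write: invalidate ['C3=S'] -> C1=M] -> [I,M,I,I]
Op 8: C0 read [C0 read from I: others=['C1=M'] -> C0=S, others downsized to S] -> [S,S,I,I]
Op 9: C0 write [C0 write: invalidate ['C1=S'] -> C0=M] -> [M,I,I,I]

Answer: M I I I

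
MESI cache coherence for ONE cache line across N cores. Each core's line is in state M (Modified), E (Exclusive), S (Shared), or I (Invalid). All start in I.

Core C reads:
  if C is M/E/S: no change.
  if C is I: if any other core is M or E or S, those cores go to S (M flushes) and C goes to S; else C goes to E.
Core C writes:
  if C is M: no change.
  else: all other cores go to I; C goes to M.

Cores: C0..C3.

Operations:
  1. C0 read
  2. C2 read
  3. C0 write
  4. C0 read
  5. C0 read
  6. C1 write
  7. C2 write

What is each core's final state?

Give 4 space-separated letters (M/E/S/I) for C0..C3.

Op 1: C0 read [C0 read from I: no other sharers -> C0=E (exclusive)] -> [E,I,I,I]
Op 2: C2 read [C2 read from I: others=['C0=E'] -> C2=S, others downsized to S] -> [S,I,S,I]
Op 3: C0 write [C0 write: invalidate ['C2=S'] -> C0=M] -> [M,I,I,I]
Op 4: C0 read [C0 read: already in M, no change] -> [M,I,I,I]
Op 5: C0 read [C0 read: already in M, no change] -> [M,I,I,I]
Op 6: C1 write [C1 write: invalidate ['C0=M'] -> C1=M] -> [I,M,I,I]
Op 7: C2 write [C2 write: invalidate ['C1=M'] -> C2=M] -> [I,I,M,I]

Answer: I I M I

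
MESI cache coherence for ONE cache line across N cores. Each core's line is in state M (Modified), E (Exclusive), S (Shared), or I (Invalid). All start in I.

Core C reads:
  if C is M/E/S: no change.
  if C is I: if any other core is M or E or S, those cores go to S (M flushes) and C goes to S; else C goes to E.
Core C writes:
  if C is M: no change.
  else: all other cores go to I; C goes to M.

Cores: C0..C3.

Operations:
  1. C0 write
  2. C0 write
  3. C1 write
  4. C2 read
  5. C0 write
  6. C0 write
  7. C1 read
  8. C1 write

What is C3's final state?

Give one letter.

Op 1: C0 write [C0 write: invalidate none -> C0=M] -> [M,I,I,I]
Op 2: C0 write [C0 write: already M (modified), no change] -> [M,I,I,I]
Op 3: C1 write [C1 write: invalidate ['C0=M'] -> C1=M] -> [I,M,I,I]
Op 4: C2 read [C2 read from I: others=['C1=M'] -> C2=S, others downsized to S] -> [I,S,S,I]
Op 5: C0 write [C0 write: invalidate ['C1=S', 'C2=S'] -> C0=M] -> [M,I,I,I]
Op 6: C0 write [C0 write: already M (modified), no change] -> [M,I,I,I]
Op 7: C1 read [C1 read from I: others=['C0=M'] -> C1=S, others downsized to S] -> [S,S,I,I]
Op 8: C1 write [C1 write: invalidate ['C0=S'] -> C1=M] -> [I,M,I,I]

Answer: I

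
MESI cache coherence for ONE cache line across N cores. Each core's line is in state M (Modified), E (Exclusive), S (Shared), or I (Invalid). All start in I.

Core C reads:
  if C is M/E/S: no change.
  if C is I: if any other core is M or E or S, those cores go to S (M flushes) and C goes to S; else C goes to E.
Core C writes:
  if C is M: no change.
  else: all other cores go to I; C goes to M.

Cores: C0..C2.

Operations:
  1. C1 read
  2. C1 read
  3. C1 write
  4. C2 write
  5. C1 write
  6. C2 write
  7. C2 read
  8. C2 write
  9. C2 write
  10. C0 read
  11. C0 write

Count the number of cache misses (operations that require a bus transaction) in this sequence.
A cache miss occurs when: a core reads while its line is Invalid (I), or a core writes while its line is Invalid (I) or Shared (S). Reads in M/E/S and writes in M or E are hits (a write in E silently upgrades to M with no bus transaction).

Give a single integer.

Op 1: C1 read [C1 read from I: no other sharers -> C1=E (exclusive)] -> [I,E,I] [MISS #1: read from I]
Op 2: C1 read [C1 read: already in E, no change] -> [I,E,I] [hit: read from E]
Op 3: C1 write [C1 write: invalidate none -> C1=M] -> [I,M,I] [hit: write from E is a silent E->M upgrade, no bus transaction]
Op 4: C2 write [C2 write: invalidate ['C1=M'] -> C2=M] -> [I,I,M] [MISS #2: write from I]
Op 5: C1 write [C1 write: invalidate ['C2=M'] -> C1=M] -> [I,M,I] [MISS #3: write from I]
Op 6: C2 write [C2 write: invalidate ['C1=M'] -> C2=M] -> [I,I,M] [MISS #4: write from I]
Op 7: C2 read [C2 read: already in M, no change] -> [I,I,M] [hit: read from M]
Op 8: C2 write [C2 write: already M (modified), no change] -> [I,I,M] [hit: write from M]
Op 9: C2 write [C2 write: already M (modified), no change] -> [I,I,M] [hit: write from M]
Op 10: C0 read [C0 read from I: others=['C2=M'] -> C0=S, others downsized to S] -> [S,I,S] [MISS #5: read from I]
Op 11: C0 write [C0 write: invalidate ['C2=S'] -> C0=M] -> [M,I,I] [MISS #6: write from S]

Answer: 6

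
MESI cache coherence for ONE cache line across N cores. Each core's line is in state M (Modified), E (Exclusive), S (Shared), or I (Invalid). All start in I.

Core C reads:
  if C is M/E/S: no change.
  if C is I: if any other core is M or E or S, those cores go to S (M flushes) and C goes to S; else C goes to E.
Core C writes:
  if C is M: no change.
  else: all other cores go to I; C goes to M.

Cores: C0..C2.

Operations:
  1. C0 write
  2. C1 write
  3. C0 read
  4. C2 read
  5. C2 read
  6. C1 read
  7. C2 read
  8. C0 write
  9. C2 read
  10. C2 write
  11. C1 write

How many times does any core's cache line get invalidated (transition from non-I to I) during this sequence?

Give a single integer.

Answer: 5

Derivation:
Op 1: C0 write [C0 write: invalidate none -> C0=M] -> [M,I,I] (invalidations this op: 0; running total: 0)
Op 2: C1 write [C1 write: invalidate ['C0=M'] -> C1=M] -> [I,M,I] (invalidations this op: 1; running total: 1)
Op 3: C0 read [C0 read from I: others=['C1=M'] -> C0=S, others downsized to S] -> [S,S,I] (invalidations this op: 0; running total: 1)
Op 4: C2 read [C2 read from I: others=['C0=S', 'C1=S'] -> C2=S, others downsized to S] -> [S,S,S] (invalidations this op: 0; running total: 1)
Op 5: C2 read [C2 read: already in S, no change] -> [S,S,S] (invalidations this op: 0; running total: 1)
Op 6: C1 read [C1 read: already in S, no change] -> [S,S,S] (invalidations this op: 0; running total: 1)
Op 7: C2 read [C2 read: already in S, no change] -> [S,S,S] (invalidations this op: 0; running total: 1)
Op 8: C0 write [C0 write: invalidate ['C1=S', 'C2=S'] -> C0=M] -> [M,I,I] (invalidations this op: 2; running total: 3)
Op 9: C2 read [C2 read from I: others=['C0=M'] -> C2=S, others downsized to S] -> [S,I,S] (invalidations this op: 0; running total: 3)
Op 10: C2 write [C2 write: invalidate ['C0=S'] -> C2=M] -> [I,I,M] (invalidations this op: 1; running total: 4)
Op 11: C1 write [C1 write: invalidate ['C2=M'] -> C1=M] -> [I,M,I] (invalidations this op: 1; running total: 5)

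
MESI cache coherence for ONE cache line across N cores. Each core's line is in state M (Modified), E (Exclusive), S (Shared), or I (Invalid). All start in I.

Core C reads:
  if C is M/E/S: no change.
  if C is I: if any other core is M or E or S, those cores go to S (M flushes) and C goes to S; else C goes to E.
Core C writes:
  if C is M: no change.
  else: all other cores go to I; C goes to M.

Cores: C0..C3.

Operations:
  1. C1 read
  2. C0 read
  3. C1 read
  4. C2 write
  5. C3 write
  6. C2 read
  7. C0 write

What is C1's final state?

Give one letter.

Answer: I

Derivation:
Op 1: C1 read [C1 read from I: no other sharers -> C1=E (exclusive)] -> [I,E,I,I]
Op 2: C0 read [C0 read from I: others=['C1=E'] -> C0=S, others downsized to S] -> [S,S,I,I]
Op 3: C1 read [C1 read: already in S, no change] -> [S,S,I,I]
Op 4: C2 write [C2 write: invalidate ['C0=S', 'C1=S'] -> C2=M] -> [I,I,M,I]
Op 5: C3 write [C3 write: invalidate ['C2=M'] -> C3=M] -> [I,I,I,M]
Op 6: C2 read [C2 read from I: others=['C3=M'] -> C2=S, others downsized to S] -> [I,I,S,S]
Op 7: C0 write [C0 write: invalidate ['C2=S', 'C3=S'] -> C0=M] -> [M,I,I,I]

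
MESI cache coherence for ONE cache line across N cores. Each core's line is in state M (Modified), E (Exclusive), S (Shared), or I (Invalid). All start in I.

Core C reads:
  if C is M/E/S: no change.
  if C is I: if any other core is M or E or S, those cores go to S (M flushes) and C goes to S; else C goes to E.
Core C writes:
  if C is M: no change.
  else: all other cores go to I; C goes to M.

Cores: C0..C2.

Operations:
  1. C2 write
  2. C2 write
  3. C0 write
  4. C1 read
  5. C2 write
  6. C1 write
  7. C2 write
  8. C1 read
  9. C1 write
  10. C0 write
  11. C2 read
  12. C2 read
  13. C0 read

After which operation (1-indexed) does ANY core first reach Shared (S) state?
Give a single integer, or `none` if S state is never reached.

Answer: 4

Derivation:
Op 1: C2 write [C2 write: invalidate none -> C2=M] -> [I,I,M]
Op 2: C2 write [C2 write: already M (modified), no change] -> [I,I,M]
Op 3: C0 write [C0 write: invalidate ['C2=M'] -> C0=M] -> [M,I,I]
Op 4: C1 read [C1 read from I: others=['C0=M'] -> C1=S, others downsized to S] -> [S,S,I]
  -> First S state at op 4; remaining ops need not be traced.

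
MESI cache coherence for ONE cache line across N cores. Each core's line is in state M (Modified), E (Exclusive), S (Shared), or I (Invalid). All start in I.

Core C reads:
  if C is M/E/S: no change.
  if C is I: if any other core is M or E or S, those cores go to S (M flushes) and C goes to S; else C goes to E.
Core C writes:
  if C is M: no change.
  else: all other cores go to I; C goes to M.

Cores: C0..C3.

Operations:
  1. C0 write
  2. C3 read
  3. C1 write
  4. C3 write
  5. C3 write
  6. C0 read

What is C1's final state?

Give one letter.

Op 1: C0 write [C0 write: invalidate none -> C0=M] -> [M,I,I,I]
Op 2: C3 read [C3 read from I: others=['C0=M'] -> C3=S, others downsized to S] -> [S,I,I,S]
Op 3: C1 write [C1 write: invalidate ['C0=S', 'C3=S'] -> C1=M] -> [I,M,I,I]
Op 4: C3 write [C3 write: invalidate ['C1=M'] -> C3=M] -> [I,I,I,M]
Op 5: C3 write [C3 write: already M (modified), no change] -> [I,I,I,M]
Op 6: C0 read [C0 read from I: others=['C3=M'] -> C0=S, others downsized to S] -> [S,I,I,S]

Answer: I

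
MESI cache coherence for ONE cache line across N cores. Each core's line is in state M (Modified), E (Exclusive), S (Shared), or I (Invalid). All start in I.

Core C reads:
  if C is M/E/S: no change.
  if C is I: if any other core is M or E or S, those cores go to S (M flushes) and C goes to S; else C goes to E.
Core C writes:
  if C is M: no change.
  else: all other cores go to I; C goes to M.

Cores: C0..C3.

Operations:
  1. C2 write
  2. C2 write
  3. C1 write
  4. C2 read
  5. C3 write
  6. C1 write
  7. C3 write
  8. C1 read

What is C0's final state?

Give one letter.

Answer: I

Derivation:
Op 1: C2 write [C2 write: invalidate none -> C2=M] -> [I,I,M,I]
Op 2: C2 write [C2 write: already M (modified), no change] -> [I,I,M,I]
Op 3: C1 write [C1 write: invalidate ['C2=M'] -> C1=M] -> [I,M,I,I]
Op 4: C2 read [C2 read from I: others=['C1=M'] -> C2=S, others downsized to S] -> [I,S,S,I]
Op 5: C3 write [C3 write: invalidate ['C1=S', 'C2=S'] -> C3=M] -> [I,I,I,M]
Op 6: C1 write [C1 write: invalidate ['C3=M'] -> C1=M] -> [I,M,I,I]
Op 7: C3 write [C3 write: invalidate ['C1=M'] -> C3=M] -> [I,I,I,M]
Op 8: C1 read [C1 read from I: others=['C3=M'] -> C1=S, others downsized to S] -> [I,S,I,S]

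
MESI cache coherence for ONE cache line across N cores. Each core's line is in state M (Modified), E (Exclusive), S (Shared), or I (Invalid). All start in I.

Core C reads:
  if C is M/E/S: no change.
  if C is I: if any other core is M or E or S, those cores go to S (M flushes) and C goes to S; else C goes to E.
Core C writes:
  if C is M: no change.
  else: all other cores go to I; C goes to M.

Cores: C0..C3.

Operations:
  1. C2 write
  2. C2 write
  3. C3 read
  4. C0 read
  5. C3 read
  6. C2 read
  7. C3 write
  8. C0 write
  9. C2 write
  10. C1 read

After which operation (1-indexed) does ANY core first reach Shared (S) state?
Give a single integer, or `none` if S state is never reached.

Op 1: C2 write [C2 write: invalidate none -> C2=M] -> [I,I,M,I]
Op 2: C2 write [C2 write: already M (modified), no change] -> [I,I,M,I]
Op 3: C3 read [C3 read from I: others=['C2=M'] -> C3=S, others downsized to S] -> [I,I,S,S]
  -> First S state at op 3; remaining ops need not be traced.

Answer: 3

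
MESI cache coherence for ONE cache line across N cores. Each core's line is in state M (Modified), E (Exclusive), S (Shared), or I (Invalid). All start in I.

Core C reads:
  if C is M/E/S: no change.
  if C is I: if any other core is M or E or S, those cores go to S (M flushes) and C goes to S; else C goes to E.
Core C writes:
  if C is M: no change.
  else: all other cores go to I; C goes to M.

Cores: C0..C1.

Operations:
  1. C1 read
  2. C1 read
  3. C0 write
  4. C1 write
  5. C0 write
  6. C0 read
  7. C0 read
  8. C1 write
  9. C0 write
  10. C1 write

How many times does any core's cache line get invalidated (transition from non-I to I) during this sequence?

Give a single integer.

Op 1: C1 read [C1 read from I: no other sharers -> C1=E (exclusive)] -> [I,E] (invalidations this op: 0; running total: 0)
Op 2: C1 read [C1 read: already in E, no change] -> [I,E] (invalidations this op: 0; running total: 0)
Op 3: C0 write [C0 write: invalidate ['C1=E'] -> C0=M] -> [M,I] (invalidations this op: 1; running total: 1)
Op 4: C1 write [C1 write: invalidate ['C0=M'] -> C1=M] -> [I,M] (invalidations this op: 1; running total: 2)
Op 5: C0 write [C0 write: invalidate ['C1=M'] -> C0=M] -> [M,I] (invalidations this op: 1; running total: 3)
Op 6: C0 read [C0 read: already in M, no change] -> [M,I] (invalidations this op: 0; running total: 3)
Op 7: C0 read [C0 read: already in M, no change] -> [M,I] (invalidations this op: 0; running total: 3)
Op 8: C1 write [C1 write: invalidate ['C0=M'] -> C1=M] -> [I,M] (invalidations this op: 1; running total: 4)
Op 9: C0 write [C0 write: invalidate ['C1=M'] -> C0=M] -> [M,I] (invalidations this op: 1; running total: 5)
Op 10: C1 write [C1 write: invalidate ['C0=M'] -> C1=M] -> [I,M] (invalidations this op: 1; running total: 6)

Answer: 6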